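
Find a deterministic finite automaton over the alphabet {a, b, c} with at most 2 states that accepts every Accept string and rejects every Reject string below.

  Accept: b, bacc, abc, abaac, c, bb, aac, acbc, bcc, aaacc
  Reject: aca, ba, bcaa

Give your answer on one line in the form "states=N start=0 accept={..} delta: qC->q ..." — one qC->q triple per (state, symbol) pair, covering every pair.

states=2 start=0 accept={1} delta: 0a->0 0b->1 0c->1 1a->0 1b->1 1c->1

Fold the examples into a partial DFA from state 0: repeatedly fix the first undefined (state, symbol) met by the shortest-then-alphabetical prefix, trying targets in increasing order and rejecting any under which an Accept and a Reject string meet in one state with the same remainder; add a state when all current targets are rejected. Accepting states are where Accept strings end.
a: 0a undefined. 0a->0: ok.
b: 0b undefined. 0b->0: no, b/ba meet in 0. Open state 1: 0b->1.
c: 0c undefined. 0c->0: no, c/aca meet in 0. 0c->1: ok.
ba: 1a undefined. 1a->0: ok.
bb: 1b undefined. 1b->0: no, bb/aca meet in 0. 1b->1: ok.
bc: 1c undefined. 1c->0: no, bacc/aca meet in 0. 1c->1: ok.
All examples now run through 2 states with every (state, symbol) defined. Accept strings end in {1}, Reject strings end in {0}; accept={1}.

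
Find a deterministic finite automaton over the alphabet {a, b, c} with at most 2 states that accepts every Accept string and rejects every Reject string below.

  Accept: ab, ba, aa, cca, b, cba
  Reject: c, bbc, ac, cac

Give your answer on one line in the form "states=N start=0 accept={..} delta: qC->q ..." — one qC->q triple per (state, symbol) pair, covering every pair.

Grow the machine one transition at a time. Run the examples from 0; the earliest place one falls off (shortest prefix, ties alphabetical) gets sent to the lowest-numbered state that keeps every Accept/Reject pair distinguishable — a pair clashes when both reach the same state with identical unread suffix — and to a fresh state only if none does.
a: 0a undefined. 0a->0: ok.
b: 0b undefined. 0b->0: ok.
c: 0c undefined. 0c->0: no, ab/c meet in 0. Open state 1: 0c->1.
ca: 1a undefined. 1a->0: ok.
cb: 1b undefined. 1b->0: ok.
cc: 1c undefined. 1c->0: ok.
All examples now run through 2 states with every (state, symbol) defined. Accept strings end in {0}, Reject strings end in {1}; accept={0}.

states=2 start=0 accept={0} delta: 0a->0 0b->0 0c->1 1a->0 1b->0 1c->0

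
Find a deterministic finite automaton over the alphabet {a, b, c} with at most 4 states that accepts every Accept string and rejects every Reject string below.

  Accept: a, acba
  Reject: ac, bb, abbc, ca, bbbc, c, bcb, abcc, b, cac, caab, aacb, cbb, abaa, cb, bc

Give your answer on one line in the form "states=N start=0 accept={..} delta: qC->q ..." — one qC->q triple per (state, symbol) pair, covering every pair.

states=3 start=0 accept={0} delta: 0a->0 0b->1 0c->1 1a->1 1b->2 1c->1 2a->0 2b->1 2c->1

Fold the examples into a partial DFA from state 0: repeatedly fix the first undefined (state, symbol) met by the shortest-then-alphabetical prefix, trying targets in increasing order and rejecting any under which an Accept and a Reject string meet in one state with the same remainder; add a state when all current targets are rejected. Accepting states are where Accept strings end.
a: 0a undefined. 0a->0: ok.
b: 0b undefined. 0b->0: no, a/bb meet in 0. Open state 1: 0b->1.
c: 0c undefined. 0c->0: no, a/ac meet in 0. 0c->1: ok.
bb: 1b undefined. 1b->0: no, a/bb meet in 0. 1b->1: no, acba/ca meet in 1 with "a" left. Open state 2: 1b->2.
bc: 1c undefined. 1c->0: no, a/bc meet in 0. 1c->1: ok.
ca: 1a undefined. 1a->0: no, a/ca meet in 0. 1a->1: ok.
bbb: 2b undefined. 2b->0: no, a/cbb meet in 0. 2b->1: ok.
abbc: 2c undefined. 2c->0: no, a/abbc meet in 0. 2c->1: ok.
acba: 2a undefined. 2a->0: ok.
All examples now run through 3 states with every (state, symbol) defined. Accept strings end in {0}, Reject strings end in {1,2}; accept={0}.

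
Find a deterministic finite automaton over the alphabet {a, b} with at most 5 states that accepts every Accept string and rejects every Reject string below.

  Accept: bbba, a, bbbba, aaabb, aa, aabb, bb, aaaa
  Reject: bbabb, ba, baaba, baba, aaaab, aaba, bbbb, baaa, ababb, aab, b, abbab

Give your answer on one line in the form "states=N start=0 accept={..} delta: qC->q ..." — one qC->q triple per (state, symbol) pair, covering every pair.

State merging on the prefix tree: take the shortest (then alphabetical) example prefix whose next move is undefined and point that move at state 0, else 1, else 2, ...; a target is out if some Accept/Reject pair would then sit in one state with the same input left (inseparable). If every existing state is out, open a new one.
a: 0a undefined. 0a->0: ok.
b: 0b undefined. 0b->0: no, bbba/bbabb meet in 0. Open state 1: 0b->1.
ba: 1a undefined. 1a->0: no, a/ba meet in 0. 1a->1: ok.
bb: 1b undefined. 1b->0: no, bbba/ba meet in 1. 1b->1: no, bbba/bbabb meet in 1. Open state 2: 1b->2.
bba: 2a undefined. 2a->0: no, a/baaba meet in 0. 2a->1: no, aaabb/abbab meet in 2. 2a->2: no, aaabb/baaba meet in 2. Open state 3: 2a->3.
bbb: 2b undefined. 2b->0: no, bbba/ababb meet in 0. 2b->1: no, bbba/ba meet in 1. 2b->2: no, bbba/baaba meet in 3. 2b->3: ok.
bbab: 3b undefined. 3b->0: no, a/bbbb meet in 0. 3b->1: no, bbbba/ba meet in 1. 3b->2: no, bbbba/bbabb meet in 3. 3b->3: ok.
bbba: 3a undefined. 3a->0: ok.
All examples now run through 4 states with every (state, symbol) defined. Accept strings end in {0,2}, Reject strings end in {1,3}; accept={0,2}.

states=4 start=0 accept={0,2} delta: 0a->0 0b->1 1a->1 1b->2 2a->3 2b->3 3a->0 3b->3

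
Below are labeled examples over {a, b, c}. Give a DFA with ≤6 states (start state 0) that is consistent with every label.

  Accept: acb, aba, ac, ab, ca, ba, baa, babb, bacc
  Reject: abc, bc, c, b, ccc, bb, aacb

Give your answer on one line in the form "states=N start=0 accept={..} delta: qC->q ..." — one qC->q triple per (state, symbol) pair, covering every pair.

Fold the examples into a partial DFA from state 0: repeatedly fix the first undefined (state, symbol) met by the shortest-then-alphabetical prefix, trying targets in increasing order and rejecting any under which an Accept and a Reject string meet in one state with the same remainder; add a state when all current targets are rejected. Accepting states are where Accept strings end.
a: 0a undefined. 0a->0: no, acb/aacb meet in 0 with "cb" left. Open state 1: 0a->1.
b: 0b undefined. 0b->0: ok.
c: 0c undefined. 0c->0: ok.
aa: 1a undefined. 1a->0: no, baa/bc meet in 0. 1a->1: no, acb/aacb meet in 1 with "cb" left. Open state 2: 1a->2.
ab: 1b undefined. 1b->0: no, ab/abc meet in 0. 1b->1: no, ac/abc meet in 1 with "c" left. 1b->2: ok.
ac: 1c undefined. 1c->0: no, acb/bc meet in 0. 1c->1: ok.
aac: 2c undefined. 2c->0: ok.
aba: 2a undefined. 2a->0: no, aba/abc meet in 0. 2a->1: ok.
babb: 2b undefined. 2b->0: no, babb/abc meet in 0. 2b->1: ok.
All examples now run through 3 states with every (state, symbol) defined. Accept strings end in {1,2}, Reject strings end in {0}; accept={1,2}.

states=3 start=0 accept={1,2} delta: 0a->1 0b->0 0c->0 1a->2 1b->2 1c->1 2a->1 2b->1 2c->0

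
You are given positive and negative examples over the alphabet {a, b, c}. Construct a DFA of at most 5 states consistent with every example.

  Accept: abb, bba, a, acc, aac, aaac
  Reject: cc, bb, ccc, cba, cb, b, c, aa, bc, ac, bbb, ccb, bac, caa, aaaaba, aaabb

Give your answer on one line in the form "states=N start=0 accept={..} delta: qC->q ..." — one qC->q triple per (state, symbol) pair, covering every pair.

State merging on the prefix tree: take the shortest (then alphabetical) example prefix whose next move is undefined and point that move at state 0, else 1, else 2, ...; a target is out if some Accept/Reject pair would then sit in one state with the same input left (inseparable). If every existing state is out, open a new one.
a: 0a undefined. 0a->0: no, abb/bb meet in 0 with "bb" left. Open state 1: 0a->1.
b: 0b undefined. 0b->0: ok.
c: 0c undefined. 0c->0: no, bba/cba meet in 1. 0c->1: no, bba/c meet in 1. Open state 2: 0c->2.
aa: 1a undefined. 1a->0: no, abb/aaabb meet in 1 with "bb" left. 1a->1: no, abb/aaabb meet in 1 with "bb" left. 1a->2: no, aac/cc meet in 2 with "c" left. Open state 3: 1a->3.
ab: 1b undefined. 1b->0: no, abb/bb meet in 0. 1b->1: ok.
ac: 1c undefined. 1c->0: no, acc/c meet in 2. 1c->1: no, abb/ac meet in 1. 1c->2: no, acc/cc meet in 2 with "c" left. 1c->3: ok.
ca: 2a undefined. 2a->0: no, abb/caa meet in 1. 2a->1: ok.
cb: 2b undefined. 2b->0: no, abb/cba meet in 1. 2b->1: no, abb/cb meet in 1. 2b->2: no, abb/cba meet in 1. 2b->3: ok.
cc: 2c undefined. 2c->0: ok.
aaa: 3a undefined. 3a->0: no, aaac/ccc meet in 2. 3a->1: no, abb/cba meet in 1. 3a->2: no, aaac/cc meet in 0. 3a->3: ok.
aac: 3c undefined. 3c->0: no, acc/cc meet in 0. 3c->1: ok.
aaab: 3b undefined. 3b->0: no, abb/aaaaba meet in 1. 3b->1: no, abb/aaabb meet in 1. 3b->2: no, abb/aaaaba meet in 1. 3b->3: ok.
All examples now run through 4 states with every (state, symbol) defined. Accept strings end in {1}, Reject strings end in {0,2,3}; accept={1}.

states=4 start=0 accept={1} delta: 0a->1 0b->0 0c->2 1a->3 1b->1 1c->3 2a->1 2b->3 2c->0 3a->3 3b->3 3c->1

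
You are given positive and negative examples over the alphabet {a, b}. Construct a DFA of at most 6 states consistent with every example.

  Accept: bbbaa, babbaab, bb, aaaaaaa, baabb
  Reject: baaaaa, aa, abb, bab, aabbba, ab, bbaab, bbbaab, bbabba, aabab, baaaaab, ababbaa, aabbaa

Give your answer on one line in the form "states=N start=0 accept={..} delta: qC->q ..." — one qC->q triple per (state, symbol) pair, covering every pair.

Fold the examples into a partial DFA from state 0: repeatedly fix the first undefined (state, symbol) met by the shortest-then-alphabetical prefix, trying targets in increasing order and rejecting any under which an Accept and a Reject string meet in one state with the same remainder; add a state when all current targets are rejected. Accepting states are where Accept strings end.
a: 0a undefined. 0a->0: no, bb/abb meet in 0 with "bb" left. Open state 1: 0a->1.
b: 0b undefined. 0b->0: no, bbbaa/aa meet in 1 with "a" left. 0b->1: no, bb/ab meet in 1 with "b" left. Open state 2: 0b->2.
aa: 1a undefined. 1a->0: ok.
ab: 1b undefined. 1b->0: ok.
ba: 2a undefined. 2a->0: no, babbaab/bbaab meet in 2 with "baab" left. 2a->1: no, babbaab/abb meet in 2. 2a->2: no, babbaab/bbbaab meet in 2 with "bbaab" left. Open state 3: 2a->3.
bb: 2b undefined. 2b->0: no, bbbaa/ababbaa meet in 3 with "a" left. 2b->1: no, bbbaa/aa meet in 0. 2b->2: no, bbbaa/ababbaa meet in 3 with "a" left. 2b->3: ok.
baa: 3a undefined. 3a->0: no, aaaaaaa/baaaaa meet in 1. 3a->1: no, bb/bbabba meet in 3. 3a->2: no, bb/baaaaa meet in 3. 3a->3: no, bb/baaaaa meet in 3. Open state 4: 3a->4.
bab: 3b undefined. 3b->0: no, bbbaa/aa meet in 0. 3b->1: no, bbbaa/bab meet in 1. 3b->2: no, bbbaa/ababbaa meet in 4. 3b->3: no, bbbaa/aabbaa meet in 4 with "a" left. 3b->4: ok.
baaa: 4a undefined. 4a->0: ok.
baab: 4b undefined. 4b->0: no, babbaab/abb meet in 2. 4b->1: no, bbbaa/bbabba meet in 1. 4b->2: no, babbaab/abb meet in 2. 4b->3: no, babbaab/abb meet in 2. 4b->4: no, babbaab/baaaaa meet in 0. Open state 5: 4b->5.
baabb: 5b undefined. 5b->0: no, bbbaa/bbabba meet in 1. 5b->1: ok.
babba: 5a undefined. 5a->0: no, babbaab/baaaaa meet in 0. 5a->1: no, babbaab/abb meet in 2. 5a->2: no, babbaab/bab meet in 4. 5a->3: ok.
All examples now run through 6 states with every (state, symbol) defined. Accept strings end in {1,3,5}, Reject strings end in {0,2,4}; accept={1,3,5}.

states=6 start=0 accept={1,3,5} delta: 0a->1 0b->2 1a->0 1b->0 2a->3 2b->3 3a->4 3b->4 4a->0 4b->5 5a->3 5b->1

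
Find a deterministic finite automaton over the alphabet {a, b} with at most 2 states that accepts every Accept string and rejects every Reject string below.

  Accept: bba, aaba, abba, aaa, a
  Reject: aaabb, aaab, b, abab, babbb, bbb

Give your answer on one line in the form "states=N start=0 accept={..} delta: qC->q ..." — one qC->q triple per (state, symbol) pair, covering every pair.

states=2 start=0 accept={0} delta: 0a->0 0b->1 1a->0 1b->1

State merging on the prefix tree: take the shortest (then alphabetical) example prefix whose next move is undefined and point that move at state 0, else 1, else 2, ...; a target is out if some Accept/Reject pair would then sit in one state with the same input left (inseparable). If every existing state is out, open a new one.
a: 0a undefined. 0a->0: ok.
b: 0b undefined. 0b->0: no, bba/aaabb meet in 0. Open state 1: 0b->1.
ba: 1a undefined. 1a->0: ok.
bb: 1b undefined. 1b->0: no, bba/aaabb meet in 0. 1b->1: ok.
All examples now run through 2 states with every (state, symbol) defined. Accept strings end in {0}, Reject strings end in {1}; accept={0}.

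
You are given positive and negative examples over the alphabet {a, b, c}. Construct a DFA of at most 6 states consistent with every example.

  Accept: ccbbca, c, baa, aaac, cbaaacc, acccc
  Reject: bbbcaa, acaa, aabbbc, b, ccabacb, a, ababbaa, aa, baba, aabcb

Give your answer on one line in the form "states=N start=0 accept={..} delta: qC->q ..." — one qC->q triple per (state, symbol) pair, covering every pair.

states=5 start=0 accept={2,3} delta: 0a->0 0b->1 0c->2 1a->2 1b->0 1c->4 2a->3 2b->3 2c->1 3a->1 3b->0 3c->0 4a->3 4b->0 4c->2

Fold the examples into a partial DFA from state 0: repeatedly fix the first undefined (state, symbol) met by the shortest-then-alphabetical prefix, trying targets in increasing order and rejecting any under which an Accept and a Reject string meet in one state with the same remainder; add a state when all current targets are rejected. Accepting states are where Accept strings end.
a: 0a undefined. 0a->0: ok.
b: 0b undefined. 0b->0: no, c/aabbbc meet in 0 with "c" left. Open state 1: 0b->1.
c: 0c undefined. 0c->0: no, c/acaa meet in 0. 0c->1: no, c/b meet in 1. Open state 2: 0c->2.
ba: 1a undefined. 1a->0: no, baa/a meet in 0. 1a->1: no, baa/b meet in 1. 1a->2: ok.
bb: 1b undefined. 1b->0: ok.
cb: 2b undefined. 2b->0: no, baa/ababbaa meet in 2 with "a" left. 2b->1: no, c/baba meet in 2. 2b->2: no, baa/baba meet in 2 with "a" left. Open state 3: 2b->3.
cc: 2c undefined. 2c->0: no, acccc/a meet in 0. 2c->1: ok.
aca: 2a undefined. 2a->0: no, baa/acaa meet in 0. 2a->1: no, c/acaa meet in 2. 2a->2: no, c/acaa meet in 2. 2a->3: ok.
cba: 3a undefined. 3a->0: no, baa/ccabacb meet in 3. 3a->1: ok.
aabc: 1c undefined. 1c->0: no, ccbbca/bbbcaa meet in 0. 1c->1: no, baa/bbbcaa meet in 3. 1c->2: no, ccbbca/ccabacb meet in 3. 1c->3: no, ccbbca/acaa meet in 1. Open state 4: 1c->4.
aabcb: 4b undefined. 4b->0: ok.
ababb: 3b undefined. 3b->0: ok.
acccc: 4c undefined. 4c->0: no, acccc/ccabacb meet in 0. 4c->1: no, acccc/acaa meet in 1. 4c->2: ok.
bbbca: 4a undefined. 4a->0: no, ccbbca/bbbcaa meet in 0. 4a->1: no, ccbbca/acaa meet in 1. 4a->2: no, baa/bbbcaa meet in 3. 4a->3: ok.
cbaaac: 3c undefined. 3c->0: ok.
All examples now run through 5 states with every (state, symbol) defined. Accept strings end in {2,3}, Reject strings end in {0,1,4}; accept={2,3}.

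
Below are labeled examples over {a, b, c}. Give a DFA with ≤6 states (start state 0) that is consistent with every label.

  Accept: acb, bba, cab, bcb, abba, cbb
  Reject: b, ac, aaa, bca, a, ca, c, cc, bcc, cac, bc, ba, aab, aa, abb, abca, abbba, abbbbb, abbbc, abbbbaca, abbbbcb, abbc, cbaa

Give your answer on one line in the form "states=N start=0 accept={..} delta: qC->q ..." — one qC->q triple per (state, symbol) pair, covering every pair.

states=5 start=0 accept={4} delta: 0a->0 0b->1 0c->2 1a->0 1b->3 1c->2 2a->2 2b->4 2c->0 3a->4 3b->1 3c->0 4a->0 4b->4 4c->0

State merging on the prefix tree: take the shortest (then alphabetical) example prefix whose next move is undefined and point that move at state 0, else 1, else 2, ...; a target is out if some Accept/Reject pair would then sit in one state with the same input left (inseparable). If every existing state is out, open a new one.
a: 0a undefined. 0a->0: ok.
b: 0b undefined. 0b->0: no, acb/abbbbcb meet in 0 with "cb" left. Open state 1: 0b->1.
c: 0c undefined. 0c->0: no, acb/b meet in 1. 0c->1: no, acb/abb meet in 1 with "b" left. Open state 2: 0c->2.
ba: 1a undefined. 1a->0: ok.
bb: 1b undefined. 1b->0: no, acb/abbbbcb meet in 2 with "b" left. 1b->1: no, bba/aaa meet in 0. 1b->2: no, bba/ca meet in 2 with "a" left. Open state 3: 1b->3.
bc: 1c undefined. 1c->0: no, bcb/b meet in 1. 1c->1: no, bcb/abb meet in 3. 1c->2: ok.
ca: 2a undefined. 2a->0: no, cab/b meet in 1. 2a->1: no, cab/abb meet in 3. 2a->2: ok.
cb: 2b undefined. 2b->0: no, acb/aaa meet in 0. 2b->1: no, acb/b meet in 1. 2b->2: no, acb/ac meet in 2. 2b->3: no, acb/abb meet in 3. Open state 4: 2b->4.
cc: 2c undefined. 2c->0: ok.
bba: 3a undefined. 3a->0: no, bba/aaa meet in 0. 3a->1: no, bba/b meet in 1. 3a->2: no, bba/ac meet in 2. 3a->3: no, bba/abb meet in 3. 3a->4: ok.
cba: 4a undefined. 4a->0: ok.
cbb: 4b undefined. 4b->0: no, cbb/aaa meet in 0. 4b->1: no, cbb/b meet in 1. 4b->2: no, cbb/ac meet in 2. 4b->3: no, cbb/abb meet in 3. 4b->4: ok.
abbb: 3b undefined. 3b->0: no, acb/abbbbcb meet in 4. 3b->1: ok.
abbc: 3c undefined. 3c->0: ok.
abbbbac: 4c undefined. 4c->0: ok.
All examples now run through 5 states with every (state, symbol) defined. Accept strings end in {4}, Reject strings end in {0,1,2,3}; accept={4}.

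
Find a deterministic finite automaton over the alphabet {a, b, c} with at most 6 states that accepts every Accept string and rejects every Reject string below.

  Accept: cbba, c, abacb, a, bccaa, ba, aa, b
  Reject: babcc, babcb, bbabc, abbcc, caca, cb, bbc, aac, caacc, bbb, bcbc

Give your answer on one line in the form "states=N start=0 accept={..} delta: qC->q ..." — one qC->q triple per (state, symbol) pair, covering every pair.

State merging on the prefix tree: take the shortest (then alphabetical) example prefix whose next move is undefined and point that move at state 0, else 1, else 2, ...; a target is out if some Accept/Reject pair would then sit in one state with the same input left (inseparable). If every existing state is out, open a new one.
a: 0a undefined. 0a->0: no, c/aac meet in 0 with "c" left. Open state 1: 0a->1.
b: 0b undefined. 0b->0: no, c/bbc meet in 0 with "c" left. 0b->1: ok.
c: 0c undefined. 0c->0: no, a/cb meet in 1. 0c->1: ok.
aa: 1a undefined. 1a->0: no, c/aac meet in 1. 1a->1: ok.
ab: 1b undefined. 1b->0: no, cbba/bbabc meet in 1. 1b->1: no, cbba/cb meet in 1. Open state 2: 1b->2.
bc: 1c undefined. 1c->0: no, c/caca meet in 1. 1c->1: no, c/caca meet in 1. 1c->2: ok.
aba: 2a undefined. 2a->0: no, abacb/bbabc meet in 2. 2a->1: no, c/caca meet in 1. 2a->2: no, abacb/babcb meet in 2 with "cb" left. Open state 3: 2a->3.
abb: 2b undefined. 2b->0: no, cbba/bcbc meet in 1. 2b->1: no, cbba/bbb meet in 1. 2b->2: no, cbba/caca meet in 3. 2b->3: ok.
bbc: 2c undefined. 2c->0: no, c/babcc meet in 1. 2c->1: no, c/bbc meet in 1. 2c->2: ok.
abac: 3c undefined. 3c->0: no, c/abbcc meet in 1. 3c->1: no, c/bcbc meet in 1. 3c->2: no, abacb/babcb meet in 3. 3c->3: ok.
bbab: 3b undefined. 3b->0: no, c/bbabc meet in 1. 3b->1: ok.
cbba: 3a undefined. 3a->0: ok.
All examples now run through 4 states with every (state, symbol) defined. Accept strings end in {0,1}, Reject strings end in {2,3}; accept={0,1}.

states=4 start=0 accept={0,1} delta: 0a->1 0b->1 0c->1 1a->1 1b->2 1c->2 2a->3 2b->3 2c->2 3a->0 3b->1 3c->3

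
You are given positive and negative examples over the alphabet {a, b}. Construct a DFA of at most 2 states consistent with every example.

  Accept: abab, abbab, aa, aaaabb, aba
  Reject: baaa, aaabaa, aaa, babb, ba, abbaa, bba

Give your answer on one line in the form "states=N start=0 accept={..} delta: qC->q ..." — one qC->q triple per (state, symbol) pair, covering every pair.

Fold the examples into a partial DFA from state 0: repeatedly fix the first undefined (state, symbol) met by the shortest-then-alphabetical prefix, trying targets in increasing order and rejecting any under which an Accept and a Reject string meet in one state with the same remainder; add a state when all current targets are rejected. Accepting states are where Accept strings end.
a: 0a undefined. 0a->0: no, aa/aaa meet in 0. Open state 1: 0a->1.
b: 0b undefined. 0b->0: ok.
aa: 1a undefined. 1a->0: ok.
ab: 1b undefined. 1b->0: no, abab/aaabaa meet in 0. 1b->1: ok.
All examples now run through 2 states with every (state, symbol) defined. Accept strings end in {0}, Reject strings end in {1}; accept={0}.

states=2 start=0 accept={0} delta: 0a->1 0b->0 1a->0 1b->1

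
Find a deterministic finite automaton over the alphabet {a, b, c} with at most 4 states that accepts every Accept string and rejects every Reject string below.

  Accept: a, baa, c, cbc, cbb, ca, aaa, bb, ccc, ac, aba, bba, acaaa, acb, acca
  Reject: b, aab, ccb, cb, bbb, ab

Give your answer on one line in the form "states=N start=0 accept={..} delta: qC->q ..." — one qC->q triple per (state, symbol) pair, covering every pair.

states=4 start=0 accept={0,1,3} delta: 0a->1 0b->2 0c->0 1a->0 1b->2 1c->3 2a->0 2b->0 2c->0 3a->0 3b->0 3c->0

State merging on the prefix tree: take the shortest (then alphabetical) example prefix whose next move is undefined and point that move at state 0, else 1, else 2, ...; a target is out if some Accept/Reject pair would then sit in one state with the same input left (inseparable). If every existing state is out, open a new one.
a: 0a undefined. 0a->0: no, acb/cb meet in 0 with "cb" left. Open state 1: 0a->1.
b: 0b undefined. 0b->0: no, bb/b meet in 0. 0b->1: no, a/b meet in 1. Open state 2: 0b->2.
c: 0c undefined. 0c->0: ok.
aa: 1a undefined. 1a->0: ok.
ab: 1b undefined. 1b->0: no, c/ab meet in 0. 1b->1: no, a/ab meet in 1. 1b->2: ok.
ac: 1c undefined. 1c->0: no, acb/b meet in 2. 1c->1: no, acb/b meet in 2. 1c->2: no, ac/b meet in 2. Open state 3: 1c->3.
ba: 2a undefined. 2a->0: ok.
bb: 2b undefined. 2b->0: ok.
aca: 3a undefined. 3a->0: ok.
acb: 3b undefined. 3b->0: ok.
acc: 3c undefined. 3c->0: ok.
cbc: 2c undefined. 2c->0: ok.
All examples now run through 4 states with every (state, symbol) defined. Accept strings end in {0,1,3}, Reject strings end in {2}; accept={0,1,3}.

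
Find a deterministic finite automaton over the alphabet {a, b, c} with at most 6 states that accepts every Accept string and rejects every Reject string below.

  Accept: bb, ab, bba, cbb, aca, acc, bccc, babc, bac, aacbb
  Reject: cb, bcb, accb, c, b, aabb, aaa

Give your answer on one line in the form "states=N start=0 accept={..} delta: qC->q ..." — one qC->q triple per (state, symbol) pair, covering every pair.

Grow the machine one transition at a time. Run the examples from 0; the earliest place one falls off (shortest prefix, ties alphabetical) gets sent to the lowest-numbered state that keeps every Accept/Reject pair distinguishable — a pair clashes when both reach the same state with identical unread suffix — and to a fresh state only if none does.
a: 0a undefined. 0a->0: no, bb/aabb meet in 0 with "bb" left. Open state 1: 0a->1.
b: 0b undefined. 0b->0: no, bb/b meet in 0. 0b->1: ok.
c: 0c undefined. 0c->0: ok.
aa: 1a undefined. 1a->0: no, bb/aabb meet in 1 with "b" left. 1a->1: ok.
ab: 1b undefined. 1b->0: no, bb/c meet in 0. 1b->1: no, bb/cb meet in 1. Open state 2: 1b->2.
ac: 1c undefined. 1c->0: no, aca/cb meet in 1. 1c->1: no, bb/bcb meet in 2. 1c->2: ok.
aca: 2a undefined. 2a->0: no, bba/c meet in 0. 2a->1: no, bba/cb meet in 1. 2a->2: ok.
acc: 2c undefined. 2c->0: no, acc/c meet in 0. 2c->1: no, bb/accb meet in 2. 2c->2: ok.
bcb: 2b undefined. 2b->0: no, aacbb/cb meet in 1. 2b->1: ok.
All examples now run through 3 states with every (state, symbol) defined. Accept strings end in {2}, Reject strings end in {0,1}; accept={2}.

states=3 start=0 accept={2} delta: 0a->1 0b->1 0c->0 1a->1 1b->2 1c->2 2a->2 2b->1 2c->2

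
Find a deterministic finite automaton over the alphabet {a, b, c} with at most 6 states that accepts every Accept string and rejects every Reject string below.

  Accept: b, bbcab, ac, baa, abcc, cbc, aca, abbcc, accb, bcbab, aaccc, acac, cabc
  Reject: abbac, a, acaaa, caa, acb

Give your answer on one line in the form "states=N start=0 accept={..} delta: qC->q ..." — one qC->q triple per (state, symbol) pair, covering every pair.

states=4 start=0 accept={1,2,3} delta: 0a->0 0b->1 0c->2 1a->1 1b->1 1c->0 2a->3 2b->0 2c->0 3a->0 3b->0 3c->1

State merging on the prefix tree: take the shortest (then alphabetical) example prefix whose next move is undefined and point that move at state 0, else 1, else 2, ...; a target is out if some Accept/Reject pair would then sit in one state with the same input left (inseparable). If every existing state is out, open a new one.
a: 0a undefined. 0a->0: ok.
b: 0b undefined. 0b->0: no, b/a meet in 0. Open state 1: 0b->1.
c: 0c undefined. 0c->0: no, b/acb meet in 1. 0c->1: no, baa/caa meet in 1 with "aa" left. Open state 2: 0c->2.
ba: 1a undefined. 1a->0: no, baa/a meet in 0. 1a->1: ok.
bb: 1b undefined. 1b->0: no, ac/abbac meet in 2. 1b->1: ok.
bc: 1c undefined. 1c->0: ok.
ca: 2a undefined. 2a->0: no, aca/abbac meet in 0. 2a->1: no, b/acaaa meet in 1. 2a->2: no, ac/acaaa meet in 2. Open state 3: 2a->3.
cb: 2b undefined. 2b->0: ok.
acc: 2c undefined. 2c->0: ok.
caa: 3a undefined. 3a->0: ok.
cab: 3b undefined. 3b->0: ok.
acac: 3c undefined. 3c->0: no, acac/abbac meet in 0. 3c->1: ok.
All examples now run through 4 states with every (state, symbol) defined. Accept strings end in {1,2,3}, Reject strings end in {0}; accept={1,2,3}.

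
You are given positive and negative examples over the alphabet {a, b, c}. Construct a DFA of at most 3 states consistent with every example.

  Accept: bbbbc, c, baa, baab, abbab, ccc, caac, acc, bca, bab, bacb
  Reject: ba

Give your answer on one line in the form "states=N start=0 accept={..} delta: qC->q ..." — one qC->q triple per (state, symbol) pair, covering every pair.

states=3 start=0 accept={0,1} delta: 0a->0 0b->1 0c->0 1a->2 1b->0 1c->0 2a->0 2b->0 2c->0

Fold the examples into a partial DFA from state 0: repeatedly fix the first undefined (state, symbol) met by the shortest-then-alphabetical prefix, trying targets in increasing order and rejecting any under which an Accept and a Reject string meet in one state with the same remainder; add a state when all current targets are rejected. Accepting states are where Accept strings end.
a: 0a undefined. 0a->0: ok.
b: 0b undefined. 0b->0: no, baa/ba meet in 0. Open state 1: 0b->1.
c: 0c undefined. 0c->0: ok.
ba: 1a undefined. 1a->0: no, c/ba meet in 0. 1a->1: no, baa/ba meet in 1. Open state 2: 1a->2.
bb: 1b undefined. 1b->0: ok.
bc: 1c undefined. 1c->0: ok.
baa: 2a undefined. 2a->0: ok.
bab: 2b undefined. 2b->0: ok.
bac: 2c undefined. 2c->0: ok.
All examples now run through 3 states with every (state, symbol) defined. Accept strings end in {0,1}, Reject strings end in {2}; accept={0,1}.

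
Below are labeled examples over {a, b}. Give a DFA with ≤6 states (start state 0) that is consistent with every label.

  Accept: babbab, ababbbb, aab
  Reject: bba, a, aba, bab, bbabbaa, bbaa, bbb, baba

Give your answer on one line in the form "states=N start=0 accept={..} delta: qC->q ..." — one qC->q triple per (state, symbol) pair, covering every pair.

State merging on the prefix tree: take the shortest (then alphabetical) example prefix whose next move is undefined and point that move at state 0, else 1, else 2, ...; a target is out if some Accept/Reject pair would then sit in one state with the same input left (inseparable). If every existing state is out, open a new one.
a: 0a undefined. 0a->0: ok.
b: 0b undefined. 0b->0: no, babbab/bba meet in 0. Open state 1: 0b->1.
ba: 1a undefined. 1a->0: no, aab/bab meet in 1. 1a->1: no, aab/aba meet in 1. Open state 2: 1a->2.
bb: 1b undefined. 1b->0: no, aab/bbb meet in 1. 1b->1: no, aab/bbb meet in 1. 1b->2: ok.
bab: 2b undefined. 2b->0: no, babbab/a meet in 0. 2b->1: no, ababbbb/aba meet in 2. 2b->2: no, ababbbb/aba meet in 2. Open state 3: 2b->3.
bba: 2a undefined. 2a->0: ok.
baba: 3a undefined. 3a->0: ok.
babb: 3b undefined. 3b->0: no, ababbbb/aba meet in 2. 3b->1: no, babbab/bab meet in 3. 3b->2: no, ababbbb/aba meet in 2. 3b->3: no, ababbbb/bab meet in 3. Open state 4: 3b->4.
babba: 4a undefined. 4a->0: ok.
ababbb: 4b undefined. 4b->0: ok.
All examples now run through 5 states with every (state, symbol) defined. Accept strings end in {1}, Reject strings end in {0,2,3}; accept={1}.

states=5 start=0 accept={1} delta: 0a->0 0b->1 1a->2 1b->2 2a->0 2b->3 3a->0 3b->4 4a->0 4b->0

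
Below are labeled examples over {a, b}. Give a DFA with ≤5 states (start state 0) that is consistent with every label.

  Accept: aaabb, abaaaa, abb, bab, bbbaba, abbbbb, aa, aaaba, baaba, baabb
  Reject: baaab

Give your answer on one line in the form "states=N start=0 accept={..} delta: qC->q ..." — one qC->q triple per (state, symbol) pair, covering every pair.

Fold the examples into a partial DFA from state 0: repeatedly fix the first undefined (state, symbol) met by the shortest-then-alphabetical prefix, trying targets in increasing order and rejecting any under which an Accept and a Reject string meet in one state with the same remainder; add a state when all current targets are rejected. Accepting states are where Accept strings end.
a: 0a undefined. 0a->0: ok.
b: 0b undefined. 0b->0: no, aaabb/baaab meet in 0. Open state 1: 0b->1.
ba: 1a undefined. 1a->0: no, bab/baaab meet in 1. 1a->1: no, aaabb/baaab meet in 1 with "b" left. Open state 2: 1a->2.
bb: 1b undefined. 1b->0: ok.
baa: 2a undefined. 2a->0: no, abbbbb/baaab meet in 1. 2a->1: no, bab/baaab meet in 2 with "b" left. 2a->2: no, bab/baaab meet in 2 with "b" left. Open state 3: 2a->3.
bab: 2b undefined. 2b->0: ok.
baaa: 3a undefined. 3a->0: no, abbbbb/baaab meet in 1. 3a->1: no, aaabb/baaab meet in 0. 3a->2: no, aaabb/baaab meet in 0. 3a->3: ok.
baab: 3b undefined. 3b->0: no, aaabb/baaab meet in 0. 3b->1: no, abbbbb/baaab meet in 1. 3b->2: no, aaaba/baaab meet in 2. 3b->3: no, abaaaa/baaab meet in 3. Open state 4: 3b->4.
baaba: 4a undefined. 4a->0: ok.
baabb: 4b undefined. 4b->0: ok.
All examples now run through 5 states with every (state, symbol) defined. Accept strings end in {0,1,2,3}, Reject strings end in {4}; accept={0,1,2,3}.

states=5 start=0 accept={0,1,2,3} delta: 0a->0 0b->1 1a->2 1b->0 2a->3 2b->0 3a->3 3b->4 4a->0 4b->0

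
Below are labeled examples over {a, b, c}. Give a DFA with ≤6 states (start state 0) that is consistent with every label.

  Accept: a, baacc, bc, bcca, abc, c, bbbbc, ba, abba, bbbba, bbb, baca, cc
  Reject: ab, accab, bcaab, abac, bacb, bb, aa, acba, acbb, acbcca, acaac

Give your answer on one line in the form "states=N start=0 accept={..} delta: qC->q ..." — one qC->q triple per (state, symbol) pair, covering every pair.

states=6 start=0 accept={0,1} delta: 0a->1 0b->2 0c->0 1a->2 1b->2 1c->3 2a->1 2b->4 2c->0 3a->0 3b->5 3c->0 4a->0 4b->0 4c->1 5a->2 5b->2 5c->4

Fold the examples into a partial DFA from state 0: repeatedly fix the first undefined (state, symbol) met by the shortest-then-alphabetical prefix, trying targets in increasing order and rejecting any under which an Accept and a Reject string meet in one state with the same remainder; add a state when all current targets are rejected. Accepting states are where Accept strings end.
a: 0a undefined. 0a->0: no, a/aa meet in 0. Open state 1: 0a->1.
b: 0b undefined. 0b->0: no, bbb/bb meet in 0. 0b->1: no, ba/aa meet in 1 with "a" left. Open state 2: 0b->2.
c: 0c undefined. 0c->0: ok.
aa: 1a undefined. 1a->0: no, c/aa meet in 0. 1a->1: no, a/aa meet in 1. 1a->2: ok.
ab: 1b undefined. 1b->0: no, abc/ab meet in 0. 1b->1: no, a/ab meet in 1. 1b->2: ok.
ac: 1c undefined. 1c->0: no, bc/acaac meet in 2 with "c" left. 1c->1: no, bcca/acbcca meet in 2 with "cca" left. 1c->2: no, abba/acba meet in 2 with "ba" left. Open state 3: 1c->3.
ba: 2a undefined. 2a->0: no, c/abac meet in 0. 2a->1: ok.
bb: 2b undefined. 2b->0: no, c/bb meet in 0. 2b->1: no, a/bb meet in 1. 2b->2: no, bbb/ab meet in 2. 2b->3: no, bbb/bacb meet in 3 with "b" left. Open state 4: 2b->4.
bc: 2c undefined. 2c->0: ok.
aca: 3a undefined. 3a->0: ok.
acb: 3b undefined. 3b->0: no, a/acba meet in 1. 3b->1: no, a/bacb meet in 1. 3b->2: no, a/acba meet in 1. 3b->3: no, baacc/acba meet in 0. 3b->4: no, abba/acba meet in 4 with "a" left. Open state 5: 3b->5.
acc: 3c undefined. 3c->0: ok.
bbb: 4b undefined. 4b->0: ok.
abba: 4a undefined. 4a->0: ok.
acba: 5a undefined. 5a->0: no, baacc/acba meet in 0. 5a->1: no, a/acba meet in 1. 5a->2: ok.
acbb: 5b undefined. 5b->0: no, baacc/acbb meet in 0. 5b->1: no, a/acbb meet in 1. 5b->2: ok.
acbc: 5c undefined. 5c->0: no, a/acbcca meet in 1. 5c->1: no, baacc/acbcca meet in 0. 5c->2: no, a/acbcca meet in 1. 5c->3: no, a/acbcca meet in 1. 5c->4: ok.
acbcc: 4c undefined. 4c->0: no, a/acbcca meet in 1. 4c->1: ok.
All examples now run through 6 states with every (state, symbol) defined. Accept strings end in {0,1}, Reject strings end in {2,3,4,5}; accept={0,1}.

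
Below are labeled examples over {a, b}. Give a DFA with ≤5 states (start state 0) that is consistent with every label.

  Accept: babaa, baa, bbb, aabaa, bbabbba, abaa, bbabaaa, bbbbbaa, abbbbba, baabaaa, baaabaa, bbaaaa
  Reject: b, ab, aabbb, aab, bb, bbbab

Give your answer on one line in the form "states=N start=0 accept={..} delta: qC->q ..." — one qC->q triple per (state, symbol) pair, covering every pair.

State merging on the prefix tree: take the shortest (then alphabetical) example prefix whose next move is undefined and point that move at state 0, else 1, else 2, ...; a target is out if some Accept/Reject pair would then sit in one state with the same input left (inseparable). If every existing state is out, open a new one.
a: 0a undefined. 0a->0: no, bbb/aabbb meet in 0 with "bbb" left. Open state 1: 0a->1.
b: 0b undefined. 0b->0: no, bbb/b meet in 0. 0b->1: ok.
aa: 1a undefined. 1a->0: no, babaa/b meet in 1. 1a->1: no, baa/b meet in 1. Open state 2: 1a->2.
ab: 1b undefined. 1b->0: no, bbb/b meet in 1. 1b->1: no, bbb/b meet in 1. 1b->2: no, bbb/aab meet in 2 with "b" left. Open state 3: 1b->3.
aab: 2b undefined. 2b->0: ok.
aba: 3a undefined. 3a->0: no, abaa/b meet in 1. 3a->1: ok.
abb: 3b undefined. 3b->0: no, bbb/aab meet in 0. 3b->1: no, bbb/b meet in 1. 3b->2: no, bbabbba/b meet in 1. 3b->3: no, bbb/ab meet in 3. Open state 4: 3b->4.
baa: 2a undefined. 2a->0: no, baa/aab meet in 0. 2a->1: no, baa/b meet in 1. 2a->2: ok.
abbb: 4b undefined. 4b->0: no, bbabbba/b meet in 1. 4b->1: ok.
bbba: 4a undefined. 4a->0: no, abbbbba/aab meet in 0. 4a->1: no, abbbbba/b meet in 1. 4a->2: ok.
All examples now run through 5 states with every (state, symbol) defined. Accept strings end in {2,4}, Reject strings end in {0,1,3}; accept={2,4}.

states=5 start=0 accept={2,4} delta: 0a->1 0b->1 1a->2 1b->3 2a->2 2b->0 3a->1 3b->4 4a->2 4b->1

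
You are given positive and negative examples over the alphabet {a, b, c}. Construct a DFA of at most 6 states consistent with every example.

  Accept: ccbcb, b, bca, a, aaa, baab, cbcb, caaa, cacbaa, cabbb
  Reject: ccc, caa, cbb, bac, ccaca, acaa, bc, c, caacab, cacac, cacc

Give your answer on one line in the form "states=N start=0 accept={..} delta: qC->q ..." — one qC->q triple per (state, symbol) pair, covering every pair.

Fold the examples into a partial DFA from state 0: repeatedly fix the first undefined (state, symbol) met by the shortest-then-alphabetical prefix, trying targets in increasing order and rejecting any under which an Accept and a Reject string meet in one state with the same remainder; add a state when all current targets are rejected. Accepting states are where Accept strings end.
a: 0a undefined. 0a->0: ok.
b: 0b undefined. 0b->0: ok.
c: 0c undefined. 0c->0: no, ccbcb/ccc meet in 0. Open state 1: 0c->1.
ca: 1a undefined. 1a->0: no, b/caa meet in 0. 1a->1: no, bca/caa meet in 1. Open state 2: 1a->2.
cb: 1b undefined. 1b->0: no, b/cbb meet in 0. 1b->1: ok.
cc: 1c undefined. 1c->0: no, ccbcb/ccc meet in 1. 1c->1: no, ccbcb/ccc meet in 1. 1c->2: ok.
caa: 2a undefined. 2a->0: no, b/caa meet in 0. 2a->1: ok.
cab: 2b undefined. 2b->0: no, ccbcb/caa meet in 1. 2b->1: no, ccbcb/caa meet in 1. 2b->2: ok.
cac: 2c undefined. 2c->0: no, ccbcb/ccc meet in 0. 2c->1: no, ccbcb/ccc meet in 1. 2c->2: no, ccbcb/ccc meet in 2. Open state 3: 2c->3.
caca: 3a undefined. 3a->0: ok.
cacb: 3b undefined. 3b->0: ok.
cacc: 3c undefined. 3c->0: no, ccbcb/cacc meet in 0. 3c->1: ok.
All examples now run through 4 states with every (state, symbol) defined. Accept strings end in {0,2}, Reject strings end in {1,3}; accept={0,2}.

states=4 start=0 accept={0,2} delta: 0a->0 0b->0 0c->1 1a->2 1b->1 1c->2 2a->1 2b->2 2c->3 3a->0 3b->0 3c->1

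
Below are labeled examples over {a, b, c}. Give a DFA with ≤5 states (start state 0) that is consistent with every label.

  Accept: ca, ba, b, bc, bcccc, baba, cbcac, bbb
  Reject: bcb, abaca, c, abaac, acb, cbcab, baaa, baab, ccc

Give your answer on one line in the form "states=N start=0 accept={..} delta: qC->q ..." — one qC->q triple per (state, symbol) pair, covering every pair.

Fold the examples into a partial DFA from state 0: repeatedly fix the first undefined (state, symbol) met by the shortest-then-alphabetical prefix, trying targets in increasing order and rejecting any under which an Accept and a Reject string meet in one state with the same remainder; add a state when all current targets are rejected. Accepting states are where Accept strings end.
a: 0a undefined. 0a->0: ok.
b: 0b undefined. 0b->0: no, ca/abaca meet in 0 with "ca" left. Open state 1: 0b->1.
c: 0c undefined. 0c->0: no, ca/c meet in 0. 0c->1: no, b/c meet in 1. Open state 2: 0c->2.
ba: 1a undefined. 1a->0: no, ca/abaca meet in 2 with "a" left. 1a->1: no, ba/baaa meet in 1. 1a->2: no, ba/c meet in 2. Open state 3: 1a->3.
bb: 1b undefined. 1b->0: ok.
bc: 1c undefined. 1c->0: no, b/bcb meet in 1. 1c->1: ok.
ca: 2a undefined. 2a->0: no, ca/bcb meet in 0. 2a->1: ok.
cb: 2b undefined. 2b->0: ok.
cc: 2c undefined. 2c->0: ok.
baa: 3a undefined. 3a->0: no, ca/baab meet in 1. 3a->1: no, ca/abaac meet in 1. 3a->2: no, ca/baaa meet in 1. 3a->3: no, ba/baaa meet in 3. Open state 4: 3a->4.
bab: 3b undefined. 3b->0: no, baba/bcb meet in 0. 3b->1: ok.
abac: 3c undefined. 3c->0: ok.
baaa: 4a undefined. 4a->0: ok.
baab: 4b undefined. 4b->0: ok.
abaac: 4c undefined. 4c->0: ok.
All examples now run through 5 states with every (state, symbol) defined. Accept strings end in {1,3}, Reject strings end in {0,2}; accept={1,3}.

states=5 start=0 accept={1,3} delta: 0a->0 0b->1 0c->2 1a->3 1b->0 1c->1 2a->1 2b->0 2c->0 3a->4 3b->1 3c->0 4a->0 4b->0 4c->0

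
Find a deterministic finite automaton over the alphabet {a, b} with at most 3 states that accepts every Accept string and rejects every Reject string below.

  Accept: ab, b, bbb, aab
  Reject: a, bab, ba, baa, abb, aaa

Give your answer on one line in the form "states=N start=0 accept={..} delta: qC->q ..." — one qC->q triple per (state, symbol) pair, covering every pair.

states=3 start=0 accept={1} delta: 0a->0 0b->1 1a->2 1b->0 2a->0 2b->0

State merging on the prefix tree: take the shortest (then alphabetical) example prefix whose next move is undefined and point that move at state 0, else 1, else 2, ...; a target is out if some Accept/Reject pair would then sit in one state with the same input left (inseparable). If every existing state is out, open a new one.
a: 0a undefined. 0a->0: ok.
b: 0b undefined. 0b->0: no, ab/a meet in 0. Open state 1: 0b->1.
ba: 1a undefined. 1a->0: no, ab/bab meet in 1. 1a->1: no, ab/ba meet in 1. Open state 2: 1a->2.
bb: 1b undefined. 1b->0: ok.
baa: 2a undefined. 2a->0: ok.
bab: 2b undefined. 2b->0: ok.
All examples now run through 3 states with every (state, symbol) defined. Accept strings end in {1}, Reject strings end in {0,2}; accept={1}.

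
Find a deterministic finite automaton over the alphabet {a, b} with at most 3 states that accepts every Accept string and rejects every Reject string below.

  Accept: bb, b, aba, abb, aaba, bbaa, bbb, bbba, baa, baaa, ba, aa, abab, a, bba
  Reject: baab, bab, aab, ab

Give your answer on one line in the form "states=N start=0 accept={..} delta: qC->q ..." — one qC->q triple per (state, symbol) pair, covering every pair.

states=3 start=0 accept={0,1} delta: 0a->1 0b->0 1a->1 1b->2 2a->0 2b->0

Fold the examples into a partial DFA from state 0: repeatedly fix the first undefined (state, symbol) met by the shortest-then-alphabetical prefix, trying targets in increasing order and rejecting any under which an Accept and a Reject string meet in one state with the same remainder; add a state when all current targets are rejected. Accepting states are where Accept strings end.
a: 0a undefined. 0a->0: no, b/aab meet in 0 with "b" left. Open state 1: 0a->1.
b: 0b undefined. 0b->0: ok.
aa: 1a undefined. 1a->0: no, bb/baab meet in 0. 1a->1: ok.
ab: 1b undefined. 1b->0: no, bb/baab meet in 0. 1b->1: no, aba/baab meet in 1. Open state 2: 1b->2.
aba: 2a undefined. 2a->0: ok.
abb: 2b undefined. 2b->0: ok.
All examples now run through 3 states with every (state, symbol) defined. Accept strings end in {0,1}, Reject strings end in {2}; accept={0,1}.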